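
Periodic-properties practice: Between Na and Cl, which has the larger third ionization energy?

Na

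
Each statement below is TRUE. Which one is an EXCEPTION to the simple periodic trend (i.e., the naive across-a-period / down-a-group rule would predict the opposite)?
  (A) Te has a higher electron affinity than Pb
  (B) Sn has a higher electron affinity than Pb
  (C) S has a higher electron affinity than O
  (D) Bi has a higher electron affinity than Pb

(C)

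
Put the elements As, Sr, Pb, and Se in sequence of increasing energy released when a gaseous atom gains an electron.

Sr < Pb < As < Se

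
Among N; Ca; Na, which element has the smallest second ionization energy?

IE_2 is the cost of taking one more electron from the +1 cation: N⁺ still has 4 valence electrons; Ca⁺ still has 1 valence electron; Na⁺ is the bare [Ne] core.
Breaking into a closed-shell core is much more expensive than removing a leftover valence electron — Na has the largest IE_2 here.
Valence configurations: N⁺ [He]2s²2p², Ca⁺ [Ar]4s¹.
The numbers (kJ/mol): N 2856, Ca 1145, Na 4562.
So the second ionization energies run Ca < N < Na.

Ca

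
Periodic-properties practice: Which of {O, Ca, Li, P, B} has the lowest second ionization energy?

Ca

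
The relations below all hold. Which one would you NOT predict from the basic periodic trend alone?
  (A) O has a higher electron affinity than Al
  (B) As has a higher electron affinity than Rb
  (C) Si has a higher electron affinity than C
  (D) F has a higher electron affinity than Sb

(C)

The general trend: electron affinity increases across a period and decreases down a group.
(A) O (period 2, group 16) vs Al (period 3, group 13): the stated order agrees with the simple trend.
(B) As (period 4, group 15) vs Rb (period 5, group 1): the stated order agrees with the simple trend.
(C) Si (period 3, group 14) vs C (period 2, group 14): the stated order contradicts the simple trend.
(D) F (period 2, group 17) vs Sb (period 5, group 15): the stated order agrees with the simple trend.
The exception is (C): Si's larger, more diffuse 3p orbitals accept an added electron slightly more readily than C's compact 2p.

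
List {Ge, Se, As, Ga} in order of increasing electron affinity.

Ga < As < Ge < Se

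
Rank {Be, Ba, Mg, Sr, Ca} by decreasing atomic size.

Be is in period 2, group 2; Mg is in period 3, group 2; Ca is in period 4, group 2; Sr is in period 5, group 2; Ba is in period 6, group 2.
Moving right in a period, electrons are added to the same shell under a stronger nuclear pull, so atoms get smaller; moving down, a new shell is opened and atoms get larger.
All are in group 2, so atomic radius increases down the group.
So from largest to smallest: Ba > Sr > Ca > Mg > Be.

Ba > Sr > Ca > Mg > Be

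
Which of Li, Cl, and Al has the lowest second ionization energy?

Al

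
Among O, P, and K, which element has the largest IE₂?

O

The second ionization energy removes an electron from the +1 ion. For each element: O⁺ still has 5 valence electrons; P⁺ still has 4 valence electrons; K⁺ is the bare [Ar] core.
Usually core removal costs more than valence removal, but here the competition is close: a tightly held n=2 valence electron can cost more to remove than an n=3 core electron, so the actual values have to decide it.
Valence configurations: O⁺ [He]2s²2p³, P⁺ [Ne]3s²3p².
Tabulated IE_2 (kJ/mol): O 3388, P 1907, K 3052.
Putting it together, IE_2: P < K < O.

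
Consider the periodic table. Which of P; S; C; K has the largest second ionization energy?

K

After 1 electron has been removed, what remains? P⁺ still has 4 valence electrons; S⁺ still has 5 valence electrons; C⁺ still has 3 valence electrons; K⁺ is the bare [Ar] core.
Breaking into a closed-shell core is much more expensive than removing a leftover valence electron — K has the largest IE_2 here.
Valence configurations: P⁺ [Ne]3s²3p², S⁺ [Ne]3s²3p³, C⁺ [He]2s²2p¹.
Approximate IE_2 values (kJ/mol): P 1907, S 2252, C 2353, K 3052.
So the second ionization energies run P < S < C < K.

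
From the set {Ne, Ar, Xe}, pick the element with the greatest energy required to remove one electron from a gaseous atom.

Ne

Ne is in period 2, group 18; Ar is in period 3, group 18; Xe is in period 5, group 18.
Across a period the outer electron is held more tightly (higher IE₁); down a group it sits in a higher shell, more shielded, and comes off more easily.
All are in group 18, so first ionization energy increases up the group.
The greatest energy required to remove one electron from a gaseous atom among these belongs to Ne.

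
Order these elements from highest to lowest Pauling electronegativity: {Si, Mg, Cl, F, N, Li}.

F > Cl > N > Si > Mg > Li

Li is in period 2, group 1; N is in period 2, group 15; F is in period 2, group 17; Mg is in period 3, group 2; Si is in period 3, group 14; Cl is in period 3, group 17.
EN rises left→right (higher Z_eff, smaller atoms) and falls top→bottom (larger, more shielded atoms).
These span different periods and groups, so the two trends combine.
Mg > Li: the two effects oppose for this pair; the across-period effect wins (1.31 vs 0.98).
Si > Mg: both are in period 3; the period trend gives Si the larger value.
N > Si: both effects reinforce here, so N is clearly the higher of the two.
Cl > N: period and group pull opposite ways; the across-period shift dominates (3.16 vs 3.04).
F > Cl: they share group 17; the group trend gives F the larger value.
Tabulated electronegativity (Pauling): Li 0.98, N 3.04, F 3.98, Mg 1.31, Si 1.90, Cl 3.16.
So from highest to lowest: F > Cl > N > Si > Mg > Li.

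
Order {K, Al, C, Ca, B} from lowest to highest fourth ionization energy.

K, C, Ca, Al, B

Consider each +3 ion: K³⁺ is already 2 electrons into the core; Al³⁺ is the bare [Ne] core; C³⁺ still has 1 valence electron; Ca³⁺ is already 1 electron into the core; B³⁺ is the bare [He] core.
Usually core removal costs more than valence removal, but here the competition is close: a tightly held n=2 valence electron can cost more to remove than an n=3 core electron, so the actual values have to decide it.
The numbers (kJ/mol): K 5877, Al 11577, C 6223, Ca 6491, B 25026.
So the fourth ionization energies run K < C < Ca < Al < B.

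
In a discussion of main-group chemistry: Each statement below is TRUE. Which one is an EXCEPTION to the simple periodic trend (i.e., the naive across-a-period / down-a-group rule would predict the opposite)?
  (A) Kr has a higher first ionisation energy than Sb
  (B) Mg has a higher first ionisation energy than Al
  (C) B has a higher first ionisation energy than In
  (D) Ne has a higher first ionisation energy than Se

(B)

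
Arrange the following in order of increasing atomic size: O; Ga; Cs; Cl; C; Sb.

O < C < Cl < Ga < Sb < Cs

Moving right in a period, electrons are added to the same shell under a stronger nuclear pull, so atoms get smaller; moving down, a new shell is opened and atoms get larger.
Neither a single period nor a single group — weigh both effects.
C > O: both are in period 2; the period trend gives C the larger value.
Cl > C: the two effects oppose for this pair; the down-group effect wins (99 vs 75 pm).
Ga > Cl: relative to Cl, both the across-period and down-group shifts push Ga's atomic radius up.
Sb > Ga: the two effects oppose for this pair; the down-group effect wins (140 vs 124 pm).
Cs > Sb: both effects reinforce here, so Cs is clearly the larger of the two.
For reference (pm): C 75, O 63, Cl 99, Ga 124, Sb 140, Cs 232.
So from smallest to largest: O < C < Cl < Ga < Sb < Cs.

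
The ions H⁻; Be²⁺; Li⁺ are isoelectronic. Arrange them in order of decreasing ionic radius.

H⁻ > Li⁺ > Be²⁺

All of these have 2 electrons, so size is governed by nuclear charge alone: the more protons, the stronger the pull on the same electron cloud, and the smaller the ion.
Nuclear charges: Be²⁺ (Z=4), Li⁺ (Z=3), H⁻ (Z=1).
Largest to smallest: H⁻ > Li⁺ > Be²⁺.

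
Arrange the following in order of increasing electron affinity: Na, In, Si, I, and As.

In < Na < As < Si < I

Na is in period 3, group 1; Si is in period 3, group 14; As is in period 4, group 15; In is in period 5, group 13; I is in period 5, group 17.
Electron affinity generally becomes more exothermic across a period toward the halogens and less exothermic down a group.
These span different periods and groups, so the two trends combine.
Na > In: the two effects oppose for this pair; the down-group effect wins (53 vs 29 kJ/mol).
As > Na: the two effects oppose for this pair; the across-period effect wins (78 vs 53 kJ/mol).
Si > As: the two effects oppose for this pair; the down-group effect wins (134 vs 78 kJ/mol).
I > Si: period and group pull opposite ways; the across-period shift dominates (295 vs 134 kJ/mol).
Tabulated electron affinity (kJ/mol): Na 53, Si 134, As 78, In 29, I 295.
So from lowest to highest: In < Na < As < Si < I.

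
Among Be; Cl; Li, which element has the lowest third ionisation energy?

After 2 electrons have been removed, what remains? Be²⁺ is the bare [He] core; Cl²⁺ still has 5 valence electrons; Li²⁺ is already 1 electron into the core.
Pulling an electron out of a noble-gas core costs far more than removing a remaining valence electron, so Li and Be sit at the high end of IE_3.
Tabulated IE_3 (kJ/mol): Be 14849, Cl 3822, Li 11815.
Putting it together, IE_3: Cl < Li < Be.

Cl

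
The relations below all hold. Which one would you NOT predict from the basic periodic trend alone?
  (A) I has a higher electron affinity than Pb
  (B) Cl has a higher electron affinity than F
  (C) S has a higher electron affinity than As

(B)

The general trend: electron affinity increases across a period and decreases down a group.
(A) I (period 5, group 17) vs Pb (period 6, group 14): the stated order agrees with the simple trend.
(B) Cl (period 3, group 17) vs F (period 2, group 17): the stated order contradicts the simple trend.
(C) S (period 3, group 16) vs As (period 4, group 15): the stated order agrees with the simple trend.
The exception is (B): F's small 2p subshell makes the incoming electron feel strong e⁻–e⁻ repulsion, so Cl actually releases more energy on gaining an electron.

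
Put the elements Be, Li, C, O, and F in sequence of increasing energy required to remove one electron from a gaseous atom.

First ionization energy rises across a period (greater Z_eff holds electrons more tightly) and falls down a group (valence electrons are farther from the nucleus).
All lie in period 2, so first ionization energy increases left to right.
So from lowest to highest: Li < Be < C < O < F.

Li < Be < C < O < F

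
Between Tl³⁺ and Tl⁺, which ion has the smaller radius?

Tl³⁺

Both ions have Z = 81 protons, but Tl³⁺ has lost more electrons, so its remaining electrons feel a larger effective nuclear charge per electron and are pulled in more tightly.
Higher positive charge → smaller ion, so Tl⁺ > Tl³⁺.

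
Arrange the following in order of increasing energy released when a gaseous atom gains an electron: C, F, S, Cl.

C < S < F < Cl

C is in period 2, group 14; F is in period 2, group 17; S is in period 3, group 16; Cl is in period 3, group 17.
Electron affinity generally becomes more exothermic across a period toward the halogens and less exothermic down a group.
These span different periods and groups, so the two trends combine.
S > C: period and group pull opposite ways; the across-period shift dominates (200 vs 122 kJ/mol).
F > S: both effects reinforce here, so F is clearly the higher of the two.
Cl > F: this pair runs against the simple trend — see the exception note.
Note the exception: Cl has a higher electron affinity than F, contrary to the simple trend — F's small 2p subshell makes the incoming electron feel strong e⁻–e⁻ repulsion, so Cl actually releases more energy on gaining an electron.
Approximate values (kJ/mol): C 122, F 328, S 200, Cl 349.
So from lowest to highest: C < S < F < Cl.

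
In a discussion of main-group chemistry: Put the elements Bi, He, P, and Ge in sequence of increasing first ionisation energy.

Bi, Ge, P, He

Across a period the outer electron is held more tightly (higher IE₁); down a group it sits in a higher shell, more shielded, and comes off more easily.
Neither a single period nor a single group — weigh both effects.
Ge > Bi: period and group pull opposite ways; the down-group shift dominates (762 vs 703 kJ/mol).
P > Ge: both effects reinforce here, so P is clearly the higher of the two.
He > P: relative to P, both the across-period and down-group shifts push He's first ionization energy up.
Approximate values (kJ/mol): He 2372, P 1012, Ge 762, Bi 703.
So from lowest to highest: Bi < Ge < P < He.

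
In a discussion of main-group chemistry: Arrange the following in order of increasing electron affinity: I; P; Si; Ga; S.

Ga, P, Si, S, I

Si is in period 3, group 14; P is in period 3, group 15; S is in period 3, group 16; Ga is in period 4, group 13; I is in period 5, group 17.
Atoms with high Z_eff and room in the valence shell (especially the halogens) have the most exothermic electron affinities.
These span different periods and groups, so the two trends combine.
P > Ga: relative to Ga, both the across-period and down-group shifts push P's electron affinity up.
Si > P: this pair runs against the simple trend — see the exception note.
S > Si: S lies to the right of Si in period 3, so the across-period effect alone puts S higher.
I > S: the two effects oppose for this pair; the across-period effect wins (295 vs 200 kJ/mol).
Note the exception: Si has a higher electron affinity than P, contrary to the simple trend — adding an electron to P's half-filled 3p³ is unfavourable, so Si (3p²) has the more exothermic EA.
For reference (kJ/mol): Si 134, P 72, S 200, Ga 29, I 295.
So from lowest to highest: Ga < P < Si < S < I.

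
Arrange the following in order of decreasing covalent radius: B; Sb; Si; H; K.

K, Sb, Si, B, H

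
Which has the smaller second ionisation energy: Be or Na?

Be

IE_2 is the cost of taking one more electron from the +1 cation: Be⁺ still has 1 valence electron; Na⁺ is the bare [Ne] core.
Pulling an electron out of a noble-gas core costs far more than removing a remaining valence electron, so Na sits at the high end of IE_2.
The numbers (kJ/mol): Be 1757, Na 4562.
Hence IE_2: Be < Na.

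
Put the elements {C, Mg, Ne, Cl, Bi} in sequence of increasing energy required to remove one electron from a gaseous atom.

Bi, Mg, C, Cl, Ne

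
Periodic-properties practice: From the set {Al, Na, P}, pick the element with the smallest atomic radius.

P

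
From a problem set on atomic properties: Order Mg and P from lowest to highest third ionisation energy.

After 2 electrons have been removed, what remains? Mg²⁺ is the bare [Ne] core; P²⁺ still has 3 valence electrons.
Core electrons are held far more tightly than valence electrons, so Mg tops the IE_3 order.
Approximate IE_3 values (kJ/mol): Mg 7733, P 2914.
Overall IE_3 order: P < Mg.

P < Mg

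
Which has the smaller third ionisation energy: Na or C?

After 2 electrons have been removed, what remains? Na²⁺ is already 1 electron into the core; C²⁺ still has 2 valence electrons.
Breaking into a closed-shell core is much more expensive than removing a leftover valence electron — Na has the largest IE_3 here.
Tabulated IE_3 (kJ/mol): Na 6910, C 4620.
Hence IE_3: C < Na.

C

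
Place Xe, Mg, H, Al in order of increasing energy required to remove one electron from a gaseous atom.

Al, Mg, Xe, H

H is in period 1, group 1; Mg is in period 3, group 2; Al is in period 3, group 13; Xe is in period 5, group 18.
Removing the outermost electron gets harder across a period and easier down a group.
Here both period and group differ, so the two effects have to be weighed against each other.
Mg > Al: this pair runs against the simple trend — see the exception note.
Xe > Mg: period and group pull opposite ways; the across-period shift dominates (1170 vs 738 kJ/mol).
H > Xe: the two effects oppose for this pair; the down-group effect wins (1312 vs 1170 kJ/mol).
Note the exception: Mg has a higher first ionization energy than Al, contrary to the simple trend — Al's single 3p electron is easier to remove than one from Mg's filled 3s².
Approximate values (kJ/mol): H 1312, Mg 738, Al 578, Xe 1170.
So from lowest to highest: Al < Mg < Xe < H.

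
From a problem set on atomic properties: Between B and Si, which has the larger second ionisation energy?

B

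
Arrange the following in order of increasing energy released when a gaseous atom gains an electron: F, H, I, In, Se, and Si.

In < H < Si < Se < I < F

H is in period 1, group 1; F is in period 2, group 17; Si is in period 3, group 14; Se is in period 4, group 16; In is in period 5, group 13; I is in period 5, group 17.
Electron affinity generally becomes more exothermic across a period toward the halogens and less exothermic down a group.
These span different periods and groups, so the two trends combine.
H > In: period and group pull opposite ways; the down-group shift dominates (73 vs 29 kJ/mol).
Si > H: the two effects oppose for this pair; the across-period effect wins (134 vs 73 kJ/mol).
Se > Si: the two effects oppose for this pair; the across-period effect wins (195 vs 134 kJ/mol).
I > Se: period and group pull opposite ways; the across-period shift dominates (295 vs 195 kJ/mol).
F > I: F sits above I in group 17, so the down-group effect alone puts F higher.
Approximate values (kJ/mol): H 73, F 328, Si 134, Se 195, In 29, I 295.
So from lowest to highest: In < H < Si < Se < I < F.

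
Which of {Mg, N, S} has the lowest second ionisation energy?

Mg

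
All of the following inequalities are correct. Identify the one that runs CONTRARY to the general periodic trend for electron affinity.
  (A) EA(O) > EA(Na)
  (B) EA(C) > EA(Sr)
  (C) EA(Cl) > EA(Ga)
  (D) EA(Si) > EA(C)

(D)

The general trend: electron affinity increases across a period and decreases down a group.
(A) O (period 2, group 16) vs Na (period 3, group 1): the stated order agrees with the simple trend.
(B) C (period 2, group 14) vs Sr (period 5, group 2): the stated order agrees with the simple trend.
(C) Cl (period 3, group 17) vs Ga (period 4, group 13): the stated order agrees with the simple trend.
(D) Si (period 3, group 14) vs C (period 2, group 14): the stated order contradicts the simple trend.
The exception is (D): Si's larger, more diffuse 3p orbitals accept an added electron slightly more readily than C's compact 2p.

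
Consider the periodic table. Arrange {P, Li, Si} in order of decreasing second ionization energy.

Li, P, Si

IE_2 is the cost of taking one more electron from the +1 cation: P⁺ still has 4 valence electrons; Li⁺ is the bare [He] core; Si⁺ still has 3 valence electrons.
Pulling an electron out of a noble-gas core costs far more than removing a remaining valence electron, so Li sits at the high end of IE_2.
Valence configurations: P⁺ [Ne]3s²3p², Si⁺ [Ne]3s²3p¹.
Tabulated IE_2 (kJ/mol): P 1907, Li 7298, Si 1577.
Overall IE_2 order: Si < P < Li.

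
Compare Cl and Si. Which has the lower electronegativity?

Si

Si is in period 3, group 14; Cl is in period 3, group 17.
Atoms toward the upper right of the periodic table pull bonding electrons most strongly.
All lie in period 3, so electronegativity increases left to right.
So Si has the lower electronegativity (Si < Cl).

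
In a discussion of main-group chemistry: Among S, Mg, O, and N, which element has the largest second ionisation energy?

O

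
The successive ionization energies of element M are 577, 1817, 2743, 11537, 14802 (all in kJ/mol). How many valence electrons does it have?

3

Look for the largest jump between consecutive ionization energies: IE4/IE3 ≈ 4.2, far larger than any earlier ratio.
That jump marks the point where a core electron is being removed. So the atom has 3 valence electrons.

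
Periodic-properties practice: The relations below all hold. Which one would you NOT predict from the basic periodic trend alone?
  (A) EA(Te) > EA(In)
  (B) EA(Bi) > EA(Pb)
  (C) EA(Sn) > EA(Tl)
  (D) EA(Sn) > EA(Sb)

(D)

The general trend: electron affinity increases across a period and decreases down a group.
(A) Te (period 5, group 16) vs In (period 5, group 13): the stated order agrees with the simple trend.
(B) Bi (period 6, group 15) vs Pb (period 6, group 14): the stated order agrees with the simple trend.
(C) Sn (period 5, group 14) vs Tl (period 6, group 13): the stated order agrees with the simple trend.
(D) Sn (period 5, group 14) vs Sb (period 5, group 15): the stated order contradicts the simple trend.
The exception is (D): adding an electron to Sb's half-filled 5p³ is unfavourable, so Sn has the more exothermic EA.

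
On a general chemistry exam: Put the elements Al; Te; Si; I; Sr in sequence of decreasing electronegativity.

I > Te > Si > Al > Sr

Electronegativity increases across a period and decreases down a group, tracking effective nuclear charge and atomic size.
Here both period and group differ, so the two effects have to be weighed against each other.
Al > Sr: relative to Sr, both the across-period and down-group shifts push Al's electronegativity up.
Si > Al: both are in period 3; the period trend gives Si the larger value.
Te > Si: period and group pull opposite ways; the across-period shift dominates (2.10 vs 1.90).
I > Te: I lies to the right of Te in period 5, so the across-period effect alone puts I higher.
Tabulated electronegativity (Pauling): Al 1.61, Si 1.90, Sr 0.95, Te 2.10, I 2.66.
So from highest to lowest: I > Te > Si > Al > Sr.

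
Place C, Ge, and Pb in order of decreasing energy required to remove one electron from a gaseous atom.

C > Ge > Pb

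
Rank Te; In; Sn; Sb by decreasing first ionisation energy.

Te > Sb > Sn > In

In is in period 5, group 13; Sn is in period 5, group 14; Sb is in period 5, group 15; Te is in period 5, group 16.
First ionization energy rises across a period (greater Z_eff holds electrons more tightly) and falls down a group (valence electrons are farther from the nucleus).
All lie in period 5, so first ionization energy increases left to right.
So from highest to lowest: Te > Sb > Sn > In.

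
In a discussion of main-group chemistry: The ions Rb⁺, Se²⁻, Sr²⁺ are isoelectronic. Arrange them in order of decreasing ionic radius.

All of these have 36 electrons, so size is governed by nuclear charge alone: the more protons, the stronger the pull on the same electron cloud, and the smaller the ion.
Nuclear charges: Sr²⁺ (Z=38), Rb⁺ (Z=37), Se²⁻ (Z=34).
Largest to smallest: Se²⁻ > Rb⁺ > Sr²⁺.

Se²⁻ > Rb⁺ > Sr²⁺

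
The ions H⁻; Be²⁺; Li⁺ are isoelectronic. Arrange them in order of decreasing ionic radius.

H⁻, Li⁺, Be²⁺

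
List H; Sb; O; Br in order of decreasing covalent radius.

Sb > Br > O > H

Atomic radius shrinks across a period as nuclear charge pulls the same shell inward, and grows down a group as new shells are added.
Here both period and group differ, so the two effects have to be weighed against each other.
O > H: period and group pull opposite ways; the down-group shift dominates (63 vs 32 pm).
Br > O: period and group pull opposite ways; the down-group shift dominates (114 vs 63 pm).
Sb > Br: both effects reinforce here, so Sb is clearly the larger of the two.
Tabulated atomic radius (pm): H 32, O 63, Br 114, Sb 140.
So from largest to smallest: Sb > Br > O > H.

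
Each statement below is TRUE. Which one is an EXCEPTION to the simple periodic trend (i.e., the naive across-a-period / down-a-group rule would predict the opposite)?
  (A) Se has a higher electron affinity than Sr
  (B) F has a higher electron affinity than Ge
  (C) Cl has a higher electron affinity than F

The general trend: electron affinity increases across a period and decreases down a group.
(A) Se (period 4, group 16) vs Sr (period 5, group 2): the stated order agrees with the simple trend.
(B) F (period 2, group 17) vs Ge (period 4, group 14): the stated order agrees with the simple trend.
(C) Cl (period 3, group 17) vs F (period 2, group 17): the stated order contradicts the simple trend.
The exception is (C): F's small 2p subshell makes the incoming electron feel strong e⁻–e⁻ repulsion, so Cl actually releases more energy on gaining an electron.

(C)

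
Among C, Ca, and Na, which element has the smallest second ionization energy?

IE_2 is the cost of taking one more electron from the +1 cation: C⁺ still has 3 valence electrons; Ca⁺ still has 1 valence electron; Na⁺ is the bare [Ne] core.
Breaking into a closed-shell core is much more expensive than removing a leftover valence electron — Na has the largest IE_2 here.
Valence configurations: C⁺ [He]2s²2p¹, Ca⁺ [Ar]4s¹.
The numbers (kJ/mol): C 2353, Ca 1145, Na 4562.
So the second ionization energies run Ca < C < Na.

Ca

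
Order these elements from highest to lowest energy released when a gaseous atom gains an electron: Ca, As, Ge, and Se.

Electron affinity generally becomes more exothermic across a period toward the halogens and less exothermic down a group.
All lie in period 4; the across-period trend (electron affinity increases left to right) applies, with the exception below.
Note the exception: Ge has a higher electron affinity than As, contrary to the simple trend — adding an electron to As's half-filled 4p³ is unfavourable, so Ge (4p²) has the more exothermic EA.
Approximate values (kJ/mol): Ca 2, Ge 119, As 78, Se 195.
So from highest to lowest: Se > Ge > As > Ca.

Se > Ge > As > Ca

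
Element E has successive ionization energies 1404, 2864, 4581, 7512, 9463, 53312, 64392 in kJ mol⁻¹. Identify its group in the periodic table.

Look for the largest jump between consecutive ionization energies: IE6/IE5 ≈ 5.6, far larger than any earlier ratio.
That jump marks the point where a core electron is being removed. So the atom has 5 valence electrons.
A main-group element with 5 valence electrons is in group 15.

Group 15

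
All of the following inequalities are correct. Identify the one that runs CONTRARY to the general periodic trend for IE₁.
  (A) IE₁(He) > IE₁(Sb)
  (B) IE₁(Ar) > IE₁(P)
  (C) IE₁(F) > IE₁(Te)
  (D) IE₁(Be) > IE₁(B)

The general trend: IE₁ increases across a period and decreases down a group.
(A) He (period 1, group 18) vs Sb (period 5, group 15): the stated order agrees with the simple trend.
(B) Ar (period 3, group 18) vs P (period 3, group 15): the stated order agrees with the simple trend.
(C) F (period 2, group 17) vs Te (period 5, group 16): the stated order agrees with the simple trend.
(D) Be (period 2, group 2) vs B (period 2, group 13): the stated order contradicts the simple trend.
The exception is (D): removing B's lone 2p electron is easier than breaking Be's filled 2s².

(D)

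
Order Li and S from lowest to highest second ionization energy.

S < Li

After 1 electron has been removed, what remains? Li⁺ is the bare [He] core; S⁺ still has 5 valence electrons.
Breaking into a closed-shell core is much more expensive than removing a leftover valence electron — Li has the largest IE_2 here.
Approximate IE_2 values (kJ/mol): Li 7298, S 2252.
Hence IE_2: S < Li.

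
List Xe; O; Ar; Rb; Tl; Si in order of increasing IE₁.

Rb, Tl, Si, Xe, O, Ar

IE₁ increases left→right with effective nuclear charge and decreases top→bottom as the valence shell moves farther out.
Neither a single period nor a single group — weigh both effects.
Tl > Rb: period and group pull opposite ways; the across-period shift dominates (589 vs 403 kJ/mol).
Si > Tl: relative to Tl, both the across-period and down-group shifts push Si's first ionization energy up.
Xe > Si: the two effects oppose for this pair; the across-period effect wins (1170 vs 786 kJ/mol).
O > Xe: the two effects oppose for this pair; the down-group effect wins (1314 vs 1170 kJ/mol).
Ar > O: the two effects oppose for this pair; the across-period effect wins (1521 vs 1314 kJ/mol).
Tabulated first ionization energy (kJ/mol): O 1314, Si 786, Ar 1521, Rb 403, Xe 1170, Tl 589.
So from lowest to highest: Rb < Tl < Si < Xe < O < Ar.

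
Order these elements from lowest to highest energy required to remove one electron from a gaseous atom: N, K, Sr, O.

N is in period 2, group 15; O is in period 2, group 16; K is in period 4, group 1; Sr is in period 5, group 2.
Across a period the outer electron is held more tightly (higher IE₁); down a group it sits in a higher shell, more shielded, and comes off more easily.
These span different periods and groups, so the two trends combine.
Sr > K: the two effects oppose for this pair; the across-period effect wins (550 vs 419 kJ/mol).
O > Sr: relative to Sr, both the across-period and down-group shifts push O's first ionization energy up.
N > O: this pair runs against the simple trend — see the exception note.
Note the exception: N has a higher first ionization energy than O, contrary to the simple trend — pairing an electron in O's 2p⁴ costs repulsion energy, so O ionizes more easily than half-filled N (2p³).
Tabulated first ionization energy (kJ/mol): N 1402, O 1314, K 419, Sr 550.
So from lowest to highest: K < Sr < O < N.

K < Sr < O < N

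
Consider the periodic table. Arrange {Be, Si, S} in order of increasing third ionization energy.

IE_3 is the cost of taking one more electron from the +2 cation: Be²⁺ is the bare [He] core; Si²⁺ still has 2 valence electrons; S²⁺ still has 4 valence electrons.
Pulling an electron out of a noble-gas core costs far more than removing a remaining valence electron, so Be sits at the high end of IE_3.
Valence configurations: Si²⁺ [Ne]3s², S²⁺ [Ne]3s²3p².
The numbers (kJ/mol): Be 14849, Si 3232, S 3357.
Putting it together, IE_3: Si < S < Be.

Si < S < Be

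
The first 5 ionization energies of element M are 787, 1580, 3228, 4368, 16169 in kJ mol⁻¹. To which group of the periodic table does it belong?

Look for the largest jump between consecutive ionization energies: IE5/IE4 ≈ 3.7, far larger than any earlier ratio.
That jump marks the point where a core electron is being removed. So the atom has 4 valence electrons.
A main-group element with 4 valence electrons is in group 14.

Group 14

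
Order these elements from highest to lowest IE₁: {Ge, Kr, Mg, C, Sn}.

Kr > C > Ge > Mg > Sn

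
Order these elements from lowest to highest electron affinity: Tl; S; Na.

Electron affinity generally becomes more exothermic across a period toward the halogens and less exothermic down a group.
Here both period and group differ, so the two effects have to be weighed against each other.
Na > Tl: the two effects oppose for this pair; the down-group effect wins (53 vs 19 kJ/mol).
S > Na: S lies to the right of Na in period 3, so the across-period effect alone puts S higher.
Approximate values (kJ/mol): Na 53, S 200, Tl 19.
So from lowest to highest: Tl < Na < S.

Tl, Na, S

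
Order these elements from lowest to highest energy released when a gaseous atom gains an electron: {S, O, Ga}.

Ga, O, S

O is in period 2, group 16; S is in period 3, group 16; Ga is in period 4, group 13.
Atoms with high Z_eff and room in the valence shell (especially the halogens) have the most exothermic electron affinities.
These span different periods and groups, so the two trends combine.
O > Ga: relative to Ga, both the across-period and down-group shifts push O's electron affinity up.
S > O: this pair runs against the simple trend — see the exception note.
Note the exception: S has a higher electron affinity than O, contrary to the simple trend — the compact 2p subshell of O repels the added electron more than S's larger 3p does.
Tabulated electron affinity (kJ/mol): O 141, S 200, Ga 29.
So from lowest to highest: Ga < O < S.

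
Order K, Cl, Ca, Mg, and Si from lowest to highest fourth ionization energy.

Si < Cl < K < Ca < Mg

Consider each +3 ion: K³⁺ is already 2 electrons into the core; Cl³⁺ still has 4 valence electrons; Ca³⁺ is already 1 electron into the core; Mg³⁺ is already 1 electron into the core; Si³⁺ still has 1 valence electron.
Breaking into a closed-shell core is much more expensive than removing a leftover valence electron — K, Ca and Mg have the largest IE_4 here.
Valence configurations: Cl³⁺ [Ne]3s²3p², Si³⁺ [Ne]3s¹.
Approximate IE_4 values (kJ/mol): K 5877, Cl 5159, Ca 6491, Mg 10543, Si 4356.
Overall IE_4 order: Si < Cl < K < Ca < Mg.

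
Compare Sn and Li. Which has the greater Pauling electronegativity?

Sn

Li is in period 2, group 1; Sn is in period 5, group 14.
Atoms toward the upper right of the periodic table pull bonding electrons most strongly.
These span different periods and groups, so the two trends combine.
Sn > Li: period and group pull opposite ways; the across-period shift dominates (1.96 vs 0.98).
Tabulated electronegativity (Pauling): Li 0.98, Sn 1.96.
So Sn has the greater Pauling electronegativity (Sn > Li).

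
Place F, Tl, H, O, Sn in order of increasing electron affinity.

Tl < H < Sn < O < F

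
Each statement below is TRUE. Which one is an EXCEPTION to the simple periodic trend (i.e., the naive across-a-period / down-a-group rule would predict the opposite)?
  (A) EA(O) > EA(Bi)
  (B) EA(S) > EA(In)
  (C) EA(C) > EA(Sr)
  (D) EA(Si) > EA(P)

The general trend: electron affinity increases across a period and decreases down a group.
(A) O (period 2, group 16) vs Bi (period 6, group 15): the stated order agrees with the simple trend.
(B) S (period 3, group 16) vs In (period 5, group 13): the stated order agrees with the simple trend.
(C) C (period 2, group 14) vs Sr (period 5, group 2): the stated order agrees with the simple trend.
(D) Si (period 3, group 14) vs P (period 3, group 15): the stated order contradicts the simple trend.
The exception is (D): adding an electron to P's half-filled 3p³ is unfavourable, so Si (3p²) has the more exothermic EA.

(D)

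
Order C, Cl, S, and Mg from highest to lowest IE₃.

Mg > C > Cl > S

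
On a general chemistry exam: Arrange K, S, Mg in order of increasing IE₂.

Consider each +1 ion: K⁺ is the bare [Ar] core; S⁺ still has 5 valence electrons; Mg⁺ still has 1 valence electron.
Breaking into a closed-shell core is much more expensive than removing a leftover valence electron — K has the largest IE_2 here.
Valence configurations: S⁺ [Ne]3s²3p³, Mg⁺ [Ne]3s¹.
Approximate IE_2 values (kJ/mol): K 3052, S 2252, Mg 1451.
Putting it together, IE_2: Mg < S < K.

Mg < S < K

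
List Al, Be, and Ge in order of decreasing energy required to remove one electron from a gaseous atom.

First ionization energy rises across a period (greater Z_eff holds electrons more tightly) and falls down a group (valence electrons are farther from the nucleus).
A diagonal step moves right (one effect) and down (the opposite effect) at once.
Ge > Al: period and group pull opposite ways; the across-period shift dominates (762 vs 578 kJ/mol).
Be > Ge: period and group pull opposite ways; the down-group shift dominates (900 vs 762 kJ/mol).
Tabulated first ionization energy (kJ/mol): Be 900, Al 578, Ge 762.
So from highest to lowest: Be > Ge > Al.

Be, Ge, Al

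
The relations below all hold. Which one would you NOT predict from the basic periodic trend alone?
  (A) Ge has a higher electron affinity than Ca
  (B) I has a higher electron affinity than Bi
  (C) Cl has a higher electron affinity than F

The general trend: electron affinity increases across a period and decreases down a group.
(A) Ge (period 4, group 14) vs Ca (period 4, group 2): the stated order agrees with the simple trend.
(B) I (period 5, group 17) vs Bi (period 6, group 15): the stated order agrees with the simple trend.
(C) Cl (period 3, group 17) vs F (period 2, group 17): the stated order contradicts the simple trend.
The exception is (C): F's small 2p subshell makes the incoming electron feel strong e⁻–e⁻ repulsion, so Cl actually releases more energy on gaining an electron.

(C)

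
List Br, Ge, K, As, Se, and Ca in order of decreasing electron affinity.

K is in period 4, group 1; Ca is in period 4, group 2; Ge is in period 4, group 14; As is in period 4, group 15; Se is in period 4, group 16; Br is in period 4, group 17.
EA tends to increase across a period and decrease down a group, though the pattern is less regular than for IE or radius.
All lie in period 4; the across-period trend (electron affinity increases left to right) applies, with the exception below.
Note the exception: K has a higher electron affinity than Ca, contrary to the simple trend — adding an electron to Ca (ns²) has to open a new, higher-energy np subshell, which is unfavourable.
Note the exception: Ge has a higher electron affinity than As, contrary to the simple trend — adding an electron to As's half-filled 4p³ is unfavourable, so Ge (4p²) has the more exothermic EA.
Approximate values (kJ/mol): K 48, Ca 2, Ge 119, As 78, Se 195, Br 325.
So from highest to lowest: Br > Se > Ge > As > K > Ca.

Br, Se, Ge, As, K, Ca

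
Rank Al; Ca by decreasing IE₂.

Al > Ca

Consider each +1 ion: Al⁺ still has 2 valence electrons; Ca⁺ still has 1 valence electron.
All are still removing valence electrons, so compare the +1 ions as you would atoms: IE_2 generally rises across a period (higher Z_eff) and falls down a group (larger shell), subject to the usual subshell exceptions.
Valence configurations: Al⁺ [Ne]3s², Ca⁺ [Ar]4s¹.
Tabulated IE_2 (kJ/mol): Al 1817, Ca 1145.
Putting it together, IE_2: Ca < Al.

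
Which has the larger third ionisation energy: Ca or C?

Ca

IE_3 is the cost of taking one more electron from the +2 cation: Ca²⁺ is the bare [Ar] core; C²⁺ still has 2 valence electrons.
Pulling an electron out of a noble-gas core costs far more than removing a remaining valence electron, so Ca sits at the high end of IE_3.
Approximate IE_3 values (kJ/mol): Ca 4912, C 4620.
Overall IE_3 order: C < Ca.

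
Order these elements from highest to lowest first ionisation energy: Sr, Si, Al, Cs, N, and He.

He is in period 1, group 18; N is in period 2, group 15; Al is in period 3, group 13; Si is in period 3, group 14; Sr is in period 5, group 2; Cs is in period 6, group 1.
IE₁ increases left→right with effective nuclear charge and decreases top→bottom as the valence shell moves farther out.
Here both period and group differ, so the two effects have to be weighed against each other.
Sr > Cs: relative to Cs, both the across-period and down-group shifts push Sr's first ionization energy up.
Al > Sr: relative to Sr, both the across-period and down-group shifts push Al's first ionization energy up.
Si > Al: Si lies to the right of Al in period 3, so the across-period effect alone puts Si higher.
N > Si: both effects reinforce here, so N is clearly the higher of the two.
He > N: relative to N, both the across-period and down-group shifts push He's first ionization energy up.
Tabulated first ionization energy (kJ/mol): He 2372, N 1402, Al 578, Si 786, Sr 550, Cs 376.
So from highest to lowest: He > N > Si > Al > Sr > Cs.

He > N > Si > Al > Sr > Cs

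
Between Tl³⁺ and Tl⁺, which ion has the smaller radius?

Both ions have Z = 81 protons, but Tl³⁺ has lost more electrons, so its remaining electrons feel a larger effective nuclear charge per electron and are pulled in more tightly.
Higher positive charge → smaller ion, so Tl⁺ > Tl³⁺.

Tl³⁺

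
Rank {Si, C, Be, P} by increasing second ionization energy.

Si, Be, P, C

The second ionization energy removes an electron from the +1 ion. For each element: Si⁺ still has 3 valence electrons; C⁺ still has 3 valence electrons; Be⁺ still has 1 valence electron; P⁺ still has 4 valence electrons.
All are still removing valence electrons, so compare the +1 ions as you would atoms: IE_2 generally rises across a period (higher Z_eff) and falls down a group (larger shell), subject to the usual subshell exceptions.
Valence configurations: Si⁺ [Ne]3s²3p¹, C⁺ [He]2s²2p¹, Be⁺ [He]2s¹, P⁺ [Ne]3s²3p².
Tabulated IE_2 (kJ/mol): Si 1577, C 2353, Be 1757, P 1907.
Overall IE_2 order: Si < Be < P < C.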